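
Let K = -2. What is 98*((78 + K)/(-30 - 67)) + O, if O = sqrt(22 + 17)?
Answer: -7448/97 + sqrt(39) ≈ -70.538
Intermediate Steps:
O = sqrt(39) ≈ 6.2450
98*((78 + K)/(-30 - 67)) + O = 98*((78 - 2)/(-30 - 67)) + sqrt(39) = 98*(76/(-97)) + sqrt(39) = 98*(76*(-1/97)) + sqrt(39) = 98*(-76/97) + sqrt(39) = -7448/97 + sqrt(39)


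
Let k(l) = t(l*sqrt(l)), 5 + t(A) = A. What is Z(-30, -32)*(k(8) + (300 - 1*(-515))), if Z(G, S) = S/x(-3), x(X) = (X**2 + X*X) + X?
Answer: -1728 - 512*sqrt(2)/15 ≈ -1776.3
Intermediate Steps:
t(A) = -5 + A
x(X) = X + 2*X**2 (x(X) = (X**2 + X**2) + X = 2*X**2 + X = X + 2*X**2)
Z(G, S) = S/15 (Z(G, S) = S/((-3*(1 + 2*(-3)))) = S/((-3*(1 - 6))) = S/((-3*(-5))) = S/15)
k(l) = -5 + l**(3/2) (k(l) = -5 + l*sqrt(l) = -5 + l**(3/2))
Z(-30, -32)*(k(8) + (300 - 1*(-515))) = ((1/15)*(-32))*((-5 + 8**(3/2)) + (300 - 1*(-515))) = -32*((-5 + 16*sqrt(2)) + (300 + 515))/15 = -32*((-5 + 16*sqrt(2)) + 815)/15 = -32*(810 + 16*sqrt(2))/15 = -1728 - 512*sqrt(2)/15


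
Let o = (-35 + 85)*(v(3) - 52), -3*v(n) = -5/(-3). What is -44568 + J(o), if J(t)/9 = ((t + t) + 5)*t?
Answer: 1117179638/9 ≈ 1.2413e+8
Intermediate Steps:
v(n) = -5/9 (v(n) = -(-5)/(3*(-3)) = -(-5)*(-1)/(3*3) = -⅓*5/3 = -5/9)
o = -23650/9 (o = (-35 + 85)*(-5/9 - 52) = 50*(-473/9) = -23650/9 ≈ -2627.8)
J(t) = 9*t*(5 + 2*t) (J(t) = 9*(((t + t) + 5)*t) = 9*((2*t + 5)*t) = 9*((5 + 2*t)*t) = 9*(t*(5 + 2*t)) = 9*t*(5 + 2*t))
-44568 + J(o) = -44568 + 9*(-23650/9)*(5 + 2*(-23650/9)) = -44568 + 9*(-23650/9)*(5 - 47300/9) = -44568 + 9*(-23650/9)*(-47255/9) = -44568 + 1117580750/9 = 1117179638/9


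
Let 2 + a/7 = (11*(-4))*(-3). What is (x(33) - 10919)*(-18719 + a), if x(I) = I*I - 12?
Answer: 175276178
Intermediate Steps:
x(I) = -12 + I² (x(I) = I² - 12 = -12 + I²)
a = 910 (a = -14 + 7*((11*(-4))*(-3)) = -14 + 7*(-44*(-3)) = -14 + 7*132 = -14 + 924 = 910)
(x(33) - 10919)*(-18719 + a) = ((-12 + 33²) - 10919)*(-18719 + 910) = ((-12 + 1089) - 10919)*(-17809) = (1077 - 10919)*(-17809) = -9842*(-17809) = 175276178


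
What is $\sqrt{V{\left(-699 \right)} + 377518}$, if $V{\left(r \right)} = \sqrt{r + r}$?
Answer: $\sqrt{377518 + i \sqrt{1398}} \approx 614.42 + 0.03 i$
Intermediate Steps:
$V{\left(r \right)} = \sqrt{2} \sqrt{r}$ ($V{\left(r \right)} = \sqrt{2 r} = \sqrt{2} \sqrt{r}$)
$\sqrt{V{\left(-699 \right)} + 377518} = \sqrt{\sqrt{2} \sqrt{-699} + 377518} = \sqrt{\sqrt{2} i \sqrt{699} + 377518} = \sqrt{i \sqrt{1398} + 377518} = \sqrt{377518 + i \sqrt{1398}}$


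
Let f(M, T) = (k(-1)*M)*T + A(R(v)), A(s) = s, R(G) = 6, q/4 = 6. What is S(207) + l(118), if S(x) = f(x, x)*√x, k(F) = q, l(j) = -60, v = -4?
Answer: -60 + 3085146*√23 ≈ 1.4796e+7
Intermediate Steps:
q = 24 (q = 4*6 = 24)
k(F) = 24
f(M, T) = 6 + 24*M*T (f(M, T) = (24*M)*T + 6 = 24*M*T + 6 = 6 + 24*M*T)
S(x) = √x*(6 + 24*x²) (S(x) = (6 + 24*x*x)*√x = (6 + 24*x²)*√x = √x*(6 + 24*x²))
S(207) + l(118) = √207*(6 + 24*207²) - 60 = (3*√23)*(6 + 24*42849) - 60 = (3*√23)*(6 + 1028376) - 60 = (3*√23)*1028382 - 60 = 3085146*√23 - 60 = -60 + 3085146*√23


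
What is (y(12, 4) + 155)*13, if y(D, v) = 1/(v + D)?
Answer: 32253/16 ≈ 2015.8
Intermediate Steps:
y(D, v) = 1/(D + v)
(y(12, 4) + 155)*13 = (1/(12 + 4) + 155)*13 = (1/16 + 155)*13 = (2481/16)*13 = 32253/16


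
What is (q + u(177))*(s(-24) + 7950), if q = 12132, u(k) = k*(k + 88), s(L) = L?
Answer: 467927262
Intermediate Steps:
u(k) = k*(88 + k)
(q + u(177))*(s(-24) + 7950) = (12132 + 177*(88 + 177))*(-24 + 7950) = (12132 + 177*265)*7926 = (12132 + 46905)*7926 = 59037*7926 = 467927262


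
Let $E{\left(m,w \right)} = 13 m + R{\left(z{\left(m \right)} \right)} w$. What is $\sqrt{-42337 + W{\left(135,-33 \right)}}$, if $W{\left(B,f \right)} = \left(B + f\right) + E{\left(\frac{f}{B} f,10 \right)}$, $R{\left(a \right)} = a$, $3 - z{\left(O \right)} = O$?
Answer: $\frac{2 i \sqrt{263630}}{5} \approx 205.38 i$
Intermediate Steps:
$z{\left(O \right)} = 3 - O$
$E{\left(m,w \right)} = 13 m + w \left(3 - m\right)$ ($E{\left(m,w \right)} = 13 m + \left(3 - m\right) w = 13 m + w \left(3 - m\right)$)
$W{\left(B,f \right)} = 30 + B + f + \frac{3 f^{2}}{B}$ ($W{\left(B,f \right)} = \left(B + f\right) + \left(13 \frac{f}{B} f - 10 \left(-3 + \frac{f}{B} f\right)\right) = \left(B + f\right) - \left(10 \left(-3 + \frac{f^{2}}{B}\right) - \frac{13 f^{2}}{B}\right) = \left(B + f\right) + \left(\frac{13 f^{2}}{B} + \left(30 - \frac{10 f^{2}}{B}\right)\right) = \left(B + f\right) + \left(30 + \frac{3 f^{2}}{B}\right) = 30 + B + f + \frac{3 f^{2}}{B}$)
$\sqrt{-42337 + W{\left(135,-33 \right)}} = \sqrt{-42337 + \left(30 + 135 - 33 + \frac{3 \left(-33\right)^{2}}{135}\right)} = \sqrt{-42337 + \left(30 + 135 - 33 + 3 \cdot \frac{1}{135} \cdot 1089\right)} = \sqrt{-42337 + \left(30 + 135 - 33 + \frac{121}{5}\right)} = \sqrt{-42337 + \frac{781}{5}} = \sqrt{- \frac{210904}{5}} = \frac{2 i \sqrt{263630}}{5}$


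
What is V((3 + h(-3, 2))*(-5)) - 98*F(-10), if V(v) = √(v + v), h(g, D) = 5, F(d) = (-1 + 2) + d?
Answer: 882 + 4*I*√5 ≈ 882.0 + 8.9443*I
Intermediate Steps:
F(d) = 1 + d
V(v) = √2*√v (V(v) = √(2*v) = √2*√v)
V((3 + h(-3, 2))*(-5)) - 98*F(-10) = √2*√((3 + 5)*(-5)) - 98*(1 - 10) = √2*√(8*(-5)) - 98*(-9) = √2*√(-40) + 882 = √2*(2*I*√10) + 882 = 4*I*√5 + 882 = 882 + 4*I*√5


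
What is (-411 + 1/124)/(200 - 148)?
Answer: -50963/6448 ≈ -7.9037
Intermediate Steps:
(-411 + 1/124)/(200 - 148) = (-411 + 1/124)/52 = -50963/124*1/52 = -50963/6448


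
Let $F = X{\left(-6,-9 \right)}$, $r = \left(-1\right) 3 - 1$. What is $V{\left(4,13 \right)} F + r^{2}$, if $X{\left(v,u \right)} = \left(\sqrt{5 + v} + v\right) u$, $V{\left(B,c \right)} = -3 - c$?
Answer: $-848 + 144 i \approx -848.0 + 144.0 i$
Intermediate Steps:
$X{\left(v,u \right)} = u \left(v + \sqrt{5 + v}\right)$ ($X{\left(v,u \right)} = \left(v + \sqrt{5 + v}\right) u = u \left(v + \sqrt{5 + v}\right)$)
$r = -4$ ($r = -3 - 1 = -4$)
$F = 54 - 9 i$ ($F = - 9 \left(-6 + \sqrt{5 - 6}\right) = - 9 \left(-6 + \sqrt{-1}\right) = - 9 \left(-6 + i\right) = 54 - 9 i \approx 54.0 - 9.0 i$)
$V{\left(4,13 \right)} F + r^{2} = \left(-3 - 13\right) \left(54 - 9 i\right) + \left(-4\right)^{2} = \left(-3 - 13\right) \left(54 - 9 i\right) + 16 = - 16 \left(54 - 9 i\right) + 16 = \left(-864 + 144 i\right) + 16 = -848 + 144 i$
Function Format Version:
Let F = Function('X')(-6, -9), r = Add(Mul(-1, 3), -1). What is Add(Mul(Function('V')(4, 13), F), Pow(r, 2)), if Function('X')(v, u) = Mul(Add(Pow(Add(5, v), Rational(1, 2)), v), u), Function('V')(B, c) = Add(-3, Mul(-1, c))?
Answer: Add(-848, Mul(144, I)) ≈ Add(-848.00, Mul(144.00, I))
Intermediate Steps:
Function('X')(v, u) = Mul(u, Add(v, Pow(Add(5, v), Rational(1, 2)))) (Function('X')(v, u) = Mul(Add(v, Pow(Add(5, v), Rational(1, 2))), u) = Mul(u, Add(v, Pow(Add(5, v), Rational(1, 2)))))
r = -4 (r = Add(-3, -1) = -4)
F = Add(54, Mul(-9, I)) (F = Mul(-9, Add(-6, Pow(Add(5, -6), Rational(1, 2)))) = Mul(-9, Add(-6, Pow(-1, Rational(1, 2)))) = Mul(-9, Add(-6, I)) = Add(54, Mul(-9, I)) ≈ Add(54.000, Mul(-9.0000, I)))
Add(Mul(Function('V')(4, 13), F), Pow(r, 2)) = Add(Mul(Add(-3, Mul(-1, 13)), Add(54, Mul(-9, I))), Pow(-4, 2)) = Add(Mul(Add(-3, -13), Add(54, Mul(-9, I))), 16) = Add(Mul(-16, Add(54, Mul(-9, I))), 16) = Add(Add(-864, Mul(144, I)), 16) = Add(-848, Mul(144, I))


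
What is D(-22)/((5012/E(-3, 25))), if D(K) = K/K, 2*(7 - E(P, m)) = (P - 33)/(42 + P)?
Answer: 97/65156 ≈ 0.0014887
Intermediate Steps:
E(P, m) = 7 - (-33 + P)/(2*(42 + P)) (E(P, m) = 7 - (P - 33)/(2*(42 + P)) = 7 - (-33 + P)/(2*(42 + P)))
D(K) = 1
D(-22)/((5012/E(-3, 25))) = 1/(5012/(((621 + 13*(-3))/(2*(42 - 3))))) = 1/(5012/(((½)*(621 - 39)/39))) = 1/(5012/(((½)*(1/39)*582))) = 1/(5012/(97/13)) = 1/(5012*(13/97)) = 1/(65156/97) = 1*(97/65156) = 97/65156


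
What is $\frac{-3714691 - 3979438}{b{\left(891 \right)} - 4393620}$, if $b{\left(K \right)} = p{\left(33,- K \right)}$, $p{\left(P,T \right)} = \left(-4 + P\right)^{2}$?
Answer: $\frac{7694129}{4392779} \approx 1.7515$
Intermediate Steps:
$b{\left(K \right)} = 841$ ($b{\left(K \right)} = \left(-4 + 33\right)^{2} = 29^{2} = 841$)
$\frac{-3714691 - 3979438}{b{\left(891 \right)} - 4393620} = \frac{-3714691 - 3979438}{841 - 4393620} = - \frac{7694129}{-4392779} = \left(-7694129\right) \left(- \frac{1}{4392779}\right) = \frac{7694129}{4392779}$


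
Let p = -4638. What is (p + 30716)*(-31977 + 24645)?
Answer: -191203896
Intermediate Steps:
(p + 30716)*(-31977 + 24645) = (-4638 + 30716)*(-31977 + 24645) = 26078*(-7332) = -191203896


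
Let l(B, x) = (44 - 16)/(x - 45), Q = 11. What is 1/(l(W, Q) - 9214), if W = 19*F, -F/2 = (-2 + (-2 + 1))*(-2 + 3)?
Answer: -17/156652 ≈ -0.00010852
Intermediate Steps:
F = 6 (F = -2*(-2 + (-2 + 1))*(-2 + 3) = -2*(-2 - 1) = -(-6) = -2*(-3) = 6)
W = 114 (W = 19*6 = 114)
l(B, x) = 28/(-45 + x)
1/(l(W, Q) - 9214) = 1/(28/(-45 + 11) - 9214) = 1/(28/(-34) - 9214) = 1/(28*(-1/34) - 9214) = 1/(-14/17 - 9214) = 1/(-156652/17) = -17/156652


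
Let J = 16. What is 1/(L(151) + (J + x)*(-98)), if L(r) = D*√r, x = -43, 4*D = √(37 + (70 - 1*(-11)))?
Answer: 21168/56001619 - 2*√17818/56001619 ≈ 0.00037322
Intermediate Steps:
D = √118/4 (D = √(37 + (70 - 1*(-11)))/4 = √(37 + (70 + 11))/4 = √(37 + 81)/4 = √118/4 ≈ 2.7157)
L(r) = √118*√r/4 (L(r) = (√118/4)*√r = √118*√r/4)
1/(L(151) + (J + x)*(-98)) = 1/(√118*√151/4 + (16 - 43)*(-98)) = 1/(√17818/4 - 27*(-98)) = 1/(√17818/4 + 2646) = 1/(2646 + √17818/4)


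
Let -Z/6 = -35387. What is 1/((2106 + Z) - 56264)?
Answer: 1/158164 ≈ 6.3226e-6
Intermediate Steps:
Z = 212322 (Z = -6*(-35387) = 212322)
1/((2106 + Z) - 56264) = 1/((2106 + 212322) - 56264) = 1/(214428 - 56264) = 1/158164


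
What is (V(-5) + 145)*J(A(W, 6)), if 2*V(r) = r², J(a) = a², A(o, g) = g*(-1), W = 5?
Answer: 5670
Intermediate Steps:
A(o, g) = -g
V(r) = r²/2
(V(-5) + 145)*J(A(W, 6)) = ((½)*(-5)² + 145)*(-1*6)² = ((½)*25 + 145)*(-6)² = (25/2 + 145)*36 = (315/2)*36 = 5670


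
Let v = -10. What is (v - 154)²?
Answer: 26896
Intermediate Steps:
(v - 154)² = (-10 - 154)² = (-164)² = 26896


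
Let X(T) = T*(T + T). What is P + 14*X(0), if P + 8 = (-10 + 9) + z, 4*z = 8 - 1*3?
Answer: -31/4 ≈ -7.7500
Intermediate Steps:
z = 5/4 (z = (8 - 1*3)/4 = (8 - 3)/4 = (¼)*5 = 5/4 ≈ 1.2500)
P = -31/4 (P = -8 + ((-10 + 9) + 5/4) = -8 + (-1 + 5/4) = -8 + ¼ = -31/4 ≈ -7.7500)
X(T) = 2*T² (X(T) = T*(2*T) = 2*T²)
P + 14*X(0) = -31/4 + 14*(2*0²) = -31/4 + 14*(2*0) = -31/4 + 14*0 = -31/4 + 0 = -31/4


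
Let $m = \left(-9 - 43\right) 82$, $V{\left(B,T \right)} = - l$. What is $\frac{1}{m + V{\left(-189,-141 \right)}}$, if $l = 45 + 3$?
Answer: $- \frac{1}{4312} \approx -0.00023191$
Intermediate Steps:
$l = 48$
$V{\left(B,T \right)} = -48$ ($V{\left(B,T \right)} = \left(-1\right) 48 = -48$)
$m = -4264$ ($m = \left(-52\right) 82 = -4264$)
$\frac{1}{m + V{\left(-189,-141 \right)}} = \frac{1}{-4264 - 48} = \frac{1}{-4312} = - \frac{1}{4312}$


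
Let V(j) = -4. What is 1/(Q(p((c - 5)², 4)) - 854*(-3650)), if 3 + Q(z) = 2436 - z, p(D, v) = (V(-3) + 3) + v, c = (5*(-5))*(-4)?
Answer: 1/3119530 ≈ 3.2056e-7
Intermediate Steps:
c = 100 (c = -25*(-4) = 100)
p(D, v) = -1 + v (p(D, v) = (-4 + 3) + v = -1 + v)
Q(z) = 2433 - z (Q(z) = -3 + (2436 - z) = 2433 - z)
1/(Q(p((c - 5)², 4)) - 854*(-3650)) = 1/((2433 - (-1 + 4)) - 854*(-3650)) = 1/((2433 - 1*3) + 3117100) = 1/((2433 - 3) + 3117100) = 1/(2430 + 3117100) = 1/3119530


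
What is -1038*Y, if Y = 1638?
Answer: -1700244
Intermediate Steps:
-1038*Y = -1038*1638 = -1700244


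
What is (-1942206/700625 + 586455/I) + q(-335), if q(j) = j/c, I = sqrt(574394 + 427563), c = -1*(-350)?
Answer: -36579259/9808750 + 586455*sqrt(1001957)/1001957 ≈ 582.15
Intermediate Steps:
c = 350
I = sqrt(1001957) ≈ 1001.0
q(j) = j/350
(-1942206/700625 + 586455/I) + q(-335) = (-1942206/700625 + 586455/(sqrt(1001957))) + (1/350)*(-335) = (-1942206*1/700625 + 586455*(sqrt(1001957)/1001957)) - 67/70 = (-1942206/700625 + 586455*sqrt(1001957)/1001957) - 67/70 = -36579259/9808750 + 586455*sqrt(1001957)/1001957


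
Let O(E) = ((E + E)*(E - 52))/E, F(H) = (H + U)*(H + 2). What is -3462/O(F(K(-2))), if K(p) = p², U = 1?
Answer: 1731/22 ≈ 78.682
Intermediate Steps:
F(H) = (1 + H)*(2 + H) (F(H) = (H + 1)*(H + 2) = (1 + H)*(2 + H))
O(E) = -104 + 2*E (O(E) = ((2*E)*(-52 + E))/E = (2*E*(-52 + E))/E = -104 + 2*E)
-3462/O(F(K(-2))) = -3462/(-104 + 2*(2 + ((-2)²)² + 3*(-2)²)) = -3462/(-104 + 2*(2 + 4² + 3*4)) = -3462/(-104 + 2*(2 + 16 + 12)) = -3462/(-104 + 2*30) = -3462/(-104 + 60) = -3462/(-44) = -3462*(-1/44) = 1731/22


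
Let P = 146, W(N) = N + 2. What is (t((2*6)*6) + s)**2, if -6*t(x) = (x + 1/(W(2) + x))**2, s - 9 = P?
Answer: 604277133038401/1201038336 ≈ 5.0313e+5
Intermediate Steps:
W(N) = 2 + N
s = 155 (s = 9 + 146 = 155)
t(x) = -(x + 1/(4 + x))**2/6 (t(x) = -(x + 1/((2 + 2) + x))**2/6 = -(x + 1/(4 + x))**2/6)
(t((2*6)*6) + s)**2 = (-(1 + ((2*6)*6)**2 + 4*((2*6)*6))**2/(6*(4 + (2*6)*6)**2) + 155)**2 = (-(1 + (12*6)**2 + 4*(12*6))**2/(6*(4 + 12*6)**2) + 155)**2 = (-(1 + 72**2 + 4*72)**2/(6*(4 + 72)**2) + 155)**2 = (-1/6*(1 + 5184 + 288)**2/76**2 + 155)**2 = (-1/6*1/5776*5473**2 + 155)**2 = (-1/6*1/5776*29953729 + 155)**2 = (-29953729/34656 + 155)**2 = (-24582049/34656)**2 = 604277133038401/1201038336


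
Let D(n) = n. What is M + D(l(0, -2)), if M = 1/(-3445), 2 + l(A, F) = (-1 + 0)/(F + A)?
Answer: -10337/6890 ≈ -1.5003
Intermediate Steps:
l(A, F) = -2 - 1/(A + F) (l(A, F) = -2 + (-1 + 0)/(F + A) = -2 - 1/(A + F))
M = -1/3445 ≈ -0.00029028
M + D(l(0, -2)) = -1/3445 + (-1 - 2*0 - 2*(-2))/(0 - 2) = -1/3445 + (-1 + 0 + 4)/(-2) = -1/3445 - ½*3 = -1/3445 - 3/2 = -10337/6890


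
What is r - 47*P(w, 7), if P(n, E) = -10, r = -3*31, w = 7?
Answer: 377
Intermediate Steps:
r = -93
r - 47*P(w, 7) = -93 - 47*(-10) = -93 + 470 = 377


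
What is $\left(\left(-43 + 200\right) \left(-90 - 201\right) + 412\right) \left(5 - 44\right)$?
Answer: $1765725$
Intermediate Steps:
$\left(\left(-43 + 200\right) \left(-90 - 201\right) + 412\right) \left(5 - 44\right) = \left(157 \left(-291\right) + 412\right) \left(5 - 44\right) = \left(-45687 + 412\right) \left(-39\right) = \left(-45275\right) \left(-39\right) = 1765725$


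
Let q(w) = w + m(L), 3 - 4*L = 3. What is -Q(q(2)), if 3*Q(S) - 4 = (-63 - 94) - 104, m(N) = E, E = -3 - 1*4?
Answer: 257/3 ≈ 85.667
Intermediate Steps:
E = -7 (E = -3 - 4 = -7)
L = 0 (L = 3/4 - 1/4*3 = 3/4 - 3/4 = 0)
m(N) = -7
q(w) = -7 + w (q(w) = w - 7 = -7 + w)
Q(S) = -257/3 (Q(S) = 4/3 + ((-63 - 94) - 104)/3 = 4/3 + (-157 - 104)/3 = 4/3 + (1/3)*(-261) = 4/3 - 87 = -257/3)
-Q(q(2)) = -1*(-257/3) = 257/3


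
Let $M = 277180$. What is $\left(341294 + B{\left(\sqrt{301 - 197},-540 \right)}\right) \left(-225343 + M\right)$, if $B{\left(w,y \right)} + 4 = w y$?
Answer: $17691449730 - 55983960 \sqrt{26} \approx 1.7406 \cdot 10^{10}$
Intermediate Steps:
$B{\left(w,y \right)} = -4 + w y$
$\left(341294 + B{\left(\sqrt{301 - 197},-540 \right)}\right) \left(-225343 + M\right) = \left(341294 + \left(-4 + \sqrt{301 - 197} \left(-540\right)\right)\right) \left(-225343 + 277180\right) = \left(341294 + \left(-4 + \sqrt{104} \left(-540\right)\right)\right) 51837 = \left(341294 + \left(-4 + 2 \sqrt{26} \left(-540\right)\right)\right) 51837 = \left(341294 - \left(4 + 1080 \sqrt{26}\right)\right) 51837 = \left(341290 - 1080 \sqrt{26}\right) 51837 = 17691449730 - 55983960 \sqrt{26}$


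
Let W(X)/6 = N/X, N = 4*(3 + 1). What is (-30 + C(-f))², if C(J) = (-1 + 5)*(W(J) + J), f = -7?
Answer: 136900/49 ≈ 2793.9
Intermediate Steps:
N = 16 (N = 4*4 = 16)
W(X) = 96/X (W(X) = 6*(16/X) = 96/X)
C(J) = 4*J + 384/J (C(J) = (-1 + 5)*(96/J + J) = 4*(J + 96/J) = 4*J + 384/J)
(-30 + C(-f))² = (-30 + (4*(-1*(-7)) + 384/((-1*(-7)))))² = (-30 + (4*7 + 384/7))² = (-30 + (28 + 384*(⅐)))² = (-30 + (28 + 384/7))² = (-30 + 580/7)² = (370/7)² = 136900/49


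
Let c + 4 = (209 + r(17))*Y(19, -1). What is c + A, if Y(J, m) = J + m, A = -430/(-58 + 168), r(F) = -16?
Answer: 38127/11 ≈ 3466.1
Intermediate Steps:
A = -43/11 (A = -430/110 = -430*1/110 = -43/11 ≈ -3.9091)
c = 3470 (c = -4 + (209 - 16)*(19 - 1) = -4 + 193*18 = -4 + 3474 = 3470)
c + A = 3470 - 43/11 = 38127/11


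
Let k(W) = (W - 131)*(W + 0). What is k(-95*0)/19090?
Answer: 0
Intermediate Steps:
k(W) = W*(-131 + W) (k(W) = (-131 + W)*W = W*(-131 + W))
k(-95*0)/19090 = ((-95*0)*(-131 - 95*0))/19090 = (0*(-131 + 0))*(1/19090) = (0*(-131))*(1/19090) = 0*(1/19090) = 0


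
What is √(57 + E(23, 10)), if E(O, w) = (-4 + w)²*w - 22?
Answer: √395 ≈ 19.875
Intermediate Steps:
E(O, w) = -22 + w*(-4 + w)² (E(O, w) = w*(-4 + w)² - 22 = -22 + w*(-4 + w)²)
√(57 + E(23, 10)) = √(57 + (-22 + 10*(-4 + 10)²)) = √(57 + (-22 + 10*6²)) = √(57 + (-22 + 10*36)) = √(57 + (-22 + 360)) = √(57 + 338) = √395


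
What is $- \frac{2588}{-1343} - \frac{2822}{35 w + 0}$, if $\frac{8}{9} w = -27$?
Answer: $\frac{52330508}{11422215} \approx 4.5815$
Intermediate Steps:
$w = - \frac{243}{8}$ ($w = \frac{9}{8} \left(-27\right) = - \frac{243}{8} \approx -30.375$)
$- \frac{2588}{-1343} - \frac{2822}{35 w + 0} = - \frac{2588}{-1343} - \frac{2822}{35 \left(- \frac{243}{8}\right) + 0} = \left(-2588\right) \left(- \frac{1}{1343}\right) - \frac{2822}{- \frac{8505}{8} + 0} = \frac{2588}{1343} - \frac{2822}{- \frac{8505}{8}} = \frac{2588}{1343} - - \frac{22576}{8505} = \frac{2588}{1343} + \frac{22576}{8505} = \frac{52330508}{11422215}$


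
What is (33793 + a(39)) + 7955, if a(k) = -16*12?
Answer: 41556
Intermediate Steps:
a(k) = -192
(33793 + a(39)) + 7955 = (33793 - 192) + 7955 = 33601 + 7955 = 41556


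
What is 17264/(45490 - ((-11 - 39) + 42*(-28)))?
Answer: 4316/11679 ≈ 0.36955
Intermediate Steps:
17264/(45490 - ((-11 - 39) + 42*(-28))) = 17264/(45490 - (-50 - 1176)) = 17264/(45490 - 1*(-1226)) = 17264/(45490 + 1226) = 17264/46716 = 17264*(1/46716) = 4316/11679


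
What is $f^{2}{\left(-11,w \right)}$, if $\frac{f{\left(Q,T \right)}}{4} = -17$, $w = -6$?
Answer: $4624$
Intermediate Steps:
$f{\left(Q,T \right)} = -68$ ($f{\left(Q,T \right)} = 4 \left(-17\right) = -68$)
$f^{2}{\left(-11,w \right)} = \left(-68\right)^{2} = 4624$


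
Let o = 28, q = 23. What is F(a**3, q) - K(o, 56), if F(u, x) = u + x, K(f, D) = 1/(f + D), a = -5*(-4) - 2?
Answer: 491819/84 ≈ 5855.0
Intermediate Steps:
a = 18 (a = 20 - 2 = 18)
K(f, D) = 1/(D + f)
F(a**3, q) - K(o, 56) = (18**3 + 23) - 1/(56 + 28) = (5832 + 23) - 1/84 = 5855 - 1*1/84 = 5855 - 1/84 = 491819/84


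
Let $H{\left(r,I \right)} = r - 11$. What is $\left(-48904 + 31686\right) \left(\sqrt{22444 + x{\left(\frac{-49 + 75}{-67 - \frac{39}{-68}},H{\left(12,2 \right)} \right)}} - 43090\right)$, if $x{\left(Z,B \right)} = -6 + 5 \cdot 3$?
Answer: $741923620 - 17218 \sqrt{22453} \approx 7.3934 \cdot 10^{8}$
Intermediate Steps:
$H{\left(r,I \right)} = -11 + r$
$x{\left(Z,B \right)} = 9$ ($x{\left(Z,B \right)} = -6 + 15 = 9$)
$\left(-48904 + 31686\right) \left(\sqrt{22444 + x{\left(\frac{-49 + 75}{-67 - \frac{39}{-68}},H{\left(12,2 \right)} \right)}} - 43090\right) = \left(-48904 + 31686\right) \left(\sqrt{22444 + 9} - 43090\right) = - 17218 \left(\sqrt{22453} - 43090\right) = - 17218 \left(-43090 + \sqrt{22453}\right) = 741923620 - 17218 \sqrt{22453}$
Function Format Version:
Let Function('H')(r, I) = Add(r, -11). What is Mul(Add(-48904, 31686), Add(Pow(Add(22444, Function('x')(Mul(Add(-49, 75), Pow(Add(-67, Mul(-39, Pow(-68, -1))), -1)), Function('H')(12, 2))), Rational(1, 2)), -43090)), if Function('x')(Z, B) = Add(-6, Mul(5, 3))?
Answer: Add(741923620, Mul(-17218, Pow(22453, Rational(1, 2)))) ≈ 7.3934e+8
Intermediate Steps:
Function('H')(r, I) = Add(-11, r)
Function('x')(Z, B) = 9 (Function('x')(Z, B) = Add(-6, 15) = 9)
Mul(Add(-48904, 31686), Add(Pow(Add(22444, Function('x')(Mul(Add(-49, 75), Pow(Add(-67, Mul(-39, Pow(-68, -1))), -1)), Function('H')(12, 2))), Rational(1, 2)), -43090)) = Mul(Add(-48904, 31686), Add(Pow(Add(22444, 9), Rational(1, 2)), -43090)) = Mul(-17218, Add(Pow(22453, Rational(1, 2)), -43090)) = Mul(-17218, Add(-43090, Pow(22453, Rational(1, 2)))) = Add(741923620, Mul(-17218, Pow(22453, Rational(1, 2))))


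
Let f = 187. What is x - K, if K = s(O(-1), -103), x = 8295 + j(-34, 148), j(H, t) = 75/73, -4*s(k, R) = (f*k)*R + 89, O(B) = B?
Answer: 1917495/146 ≈ 13134.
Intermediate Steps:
s(k, R) = -89/4 - 187*R*k/4 (s(k, R) = -((187*k)*R + 89)/4 = -(187*R*k + 89)/4 = -(89 + 187*R*k)/4 = -89/4 - 187*R*k/4)
j(H, t) = 75/73 (j(H, t) = 75*(1/73) = 75/73)
x = 605610/73 (x = 8295 + 75/73 = 605610/73 ≈ 8296.0)
K = -9675/2 (K = -89/4 - 187/4*(-103)*(-1) = -89/4 - 19261/4 = -9675/2 ≈ -4837.5)
x - K = 605610/73 - 1*(-9675/2) = 605610/73 + 9675/2 = 1917495/146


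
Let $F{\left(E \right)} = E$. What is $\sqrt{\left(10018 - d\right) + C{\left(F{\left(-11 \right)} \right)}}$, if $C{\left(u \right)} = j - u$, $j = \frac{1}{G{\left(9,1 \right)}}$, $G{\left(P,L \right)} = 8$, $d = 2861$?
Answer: $\frac{\sqrt{114690}}{4} \approx 84.665$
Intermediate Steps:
$j = \frac{1}{8} \approx 0.125$
$C{\left(u \right)} = \frac{1}{8} - u$
$\sqrt{\left(10018 - d\right) + C{\left(F{\left(-11 \right)} \right)}} = \sqrt{\left(10018 - 2861\right) + \left(\frac{1}{8} - -11\right)} = \sqrt{\left(10018 - 2861\right) + \left(\frac{1}{8} + 11\right)} = \sqrt{7157 + \frac{89}{8}} = \sqrt{\frac{57345}{8}} = \frac{\sqrt{114690}}{4}$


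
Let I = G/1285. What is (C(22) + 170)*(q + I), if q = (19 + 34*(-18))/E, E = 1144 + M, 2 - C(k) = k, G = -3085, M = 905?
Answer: -70831700/175531 ≈ -403.53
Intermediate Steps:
C(k) = 2 - k
E = 2049 (E = 1144 + 905 = 2049)
I = -617/257 (I = -3085/1285 = -3085*1/1285 = -617/257 ≈ -2.4008)
q = -593/2049 (q = (19 + 34*(-18))/2049 = (19 - 612)*(1/2049) = -593*1/2049 = -593/2049 ≈ -0.28941)
(C(22) + 170)*(q + I) = ((2 - 1*22) + 170)*(-593/2049 - 617/257) = ((2 - 22) + 170)*(-1416634/526593) = (-20 + 170)*(-1416634/526593) = 150*(-1416634/526593) = -70831700/175531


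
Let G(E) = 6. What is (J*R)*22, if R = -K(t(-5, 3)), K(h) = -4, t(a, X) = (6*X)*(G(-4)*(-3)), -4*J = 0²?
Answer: 0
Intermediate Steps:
J = 0 (J = -¼*0² = -¼*0 = 0)
t(a, X) = -108*X (t(a, X) = (6*X)*(6*(-3)) = (6*X)*(-18) = -108*X)
R = 4 (R = -1*(-4) = 4)
(J*R)*22 = (0*4)*22 = 0*22 = 0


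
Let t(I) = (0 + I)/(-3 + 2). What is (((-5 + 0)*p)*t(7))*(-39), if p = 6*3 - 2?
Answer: -21840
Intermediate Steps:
p = 16 (p = 18 - 2 = 16)
t(I) = -I (t(I) = I/(-1) = I*(-1) = -I)
(((-5 + 0)*p)*t(7))*(-39) = (((-5 + 0)*16)*(-1*7))*(-39) = (-5*16*(-7))*(-39) = -80*(-7)*(-39) = 560*(-39) = -21840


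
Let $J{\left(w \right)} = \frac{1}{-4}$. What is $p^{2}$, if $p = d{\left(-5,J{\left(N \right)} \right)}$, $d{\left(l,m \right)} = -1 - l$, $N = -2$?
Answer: $16$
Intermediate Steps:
$J{\left(w \right)} = - \frac{1}{4}$
$p = 4$ ($p = -1 - -5 = -1 + 5 = 4$)
$p^{2} = 4^{2} = 16$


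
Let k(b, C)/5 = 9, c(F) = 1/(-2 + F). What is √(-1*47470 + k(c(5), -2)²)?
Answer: I*√45445 ≈ 213.18*I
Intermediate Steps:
k(b, C) = 45 (k(b, C) = 5*9 = 45)
√(-1*47470 + k(c(5), -2)²) = √(-1*47470 + 45²) = √(-47470 + 2025) = √(-45445) = I*√45445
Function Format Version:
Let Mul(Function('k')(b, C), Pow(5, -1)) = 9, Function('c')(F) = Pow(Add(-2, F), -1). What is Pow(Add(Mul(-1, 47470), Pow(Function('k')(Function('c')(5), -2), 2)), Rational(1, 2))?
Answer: Mul(I, Pow(45445, Rational(1, 2))) ≈ Mul(213.18, I)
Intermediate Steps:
Function('k')(b, C) = 45 (Function('k')(b, C) = Mul(5, 9) = 45)
Pow(Add(Mul(-1, 47470), Pow(Function('k')(Function('c')(5), -2), 2)), Rational(1, 2)) = Pow(Add(Mul(-1, 47470), Pow(45, 2)), Rational(1, 2)) = Pow(Add(-47470, 2025), Rational(1, 2)) = Pow(-45445, Rational(1, 2)) = Mul(I, Pow(45445, Rational(1, 2)))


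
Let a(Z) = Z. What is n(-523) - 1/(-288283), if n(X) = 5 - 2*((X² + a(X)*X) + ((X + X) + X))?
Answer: -314508969358/288283 ≈ -1.0910e+6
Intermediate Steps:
n(X) = 5 - 6*X - 4*X² (n(X) = 5 - 2*((X² + X*X) + ((X + X) + X)) = 5 - 2*((X² + X²) + (2*X + X)) = 5 - 2*(2*X² + 3*X) = 5 + (-6*X - 4*X²) = 5 - 6*X - 4*X²)
n(-523) - 1/(-288283) = (5 - 6*(-523) - 4*(-523)²) - 1/(-288283) = (5 + 3138 - 4*273529) - 1*(-1/288283) = (5 + 3138 - 1094116) + 1/288283 = -1090973 + 1/288283 = -314508969358/288283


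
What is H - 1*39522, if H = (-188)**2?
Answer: -4178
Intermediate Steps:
H = 35344
H - 1*39522 = 35344 - 1*39522 = 35344 - 39522 = -4178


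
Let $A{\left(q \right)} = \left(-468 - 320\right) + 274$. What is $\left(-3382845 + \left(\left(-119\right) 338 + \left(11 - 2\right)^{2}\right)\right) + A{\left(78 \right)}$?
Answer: $-3423500$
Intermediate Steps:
$A{\left(q \right)} = -514$ ($A{\left(q \right)} = -788 + 274 = -514$)
$\left(-3382845 + \left(\left(-119\right) 338 + \left(11 - 2\right)^{2}\right)\right) + A{\left(78 \right)} = \left(-3382845 + \left(\left(-119\right) 338 + \left(11 - 2\right)^{2}\right)\right) - 514 = \left(-3382845 - \left(40222 - 9^{2}\right)\right) - 514 = \left(-3382845 + \left(-40222 + 81\right)\right) - 514 = \left(-3382845 - 40141\right) - 514 = -3422986 - 514 = -3423500$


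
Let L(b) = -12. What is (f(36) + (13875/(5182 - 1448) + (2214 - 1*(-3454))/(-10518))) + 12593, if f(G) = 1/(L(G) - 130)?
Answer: 8781007503332/697117263 ≈ 12596.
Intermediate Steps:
f(G) = -1/142 (f(G) = 1/(-12 - 130) = 1/(-142) = -1/142)
(f(36) + (13875/(5182 - 1448) + (2214 - 1*(-3454))/(-10518))) + 12593 = (-1/142 + (13875/(5182 - 1448) + (2214 - 1*(-3454))/(-10518))) + 12593 = (-1/142 + (13875/3734 + (2214 + 3454)*(-1/10518))) + 12593 = (-1/142 + (13875*(1/3734) + 5668*(-1/10518))) + 12593 = (-1/142 + (13875/3734 - 2834/5259)) + 12593 = (-1/142 + 62386469/19637106) + 12593 = 2209810373/697117263 + 12593 = 8781007503332/697117263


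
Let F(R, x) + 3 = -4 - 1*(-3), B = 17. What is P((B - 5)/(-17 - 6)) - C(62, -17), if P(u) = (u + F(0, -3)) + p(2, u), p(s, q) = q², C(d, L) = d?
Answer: -35046/529 ≈ -66.250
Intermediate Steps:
F(R, x) = -4 (F(R, x) = -3 + (-4 - 1*(-3)) = -3 + (-4 + 3) = -3 - 1 = -4)
P(u) = -4 + u + u² (P(u) = (u - 4) + u² = (-4 + u) + u² = -4 + u + u²)
P((B - 5)/(-17 - 6)) - C(62, -17) = (-4 + (17 - 5)/(-17 - 6) + ((17 - 5)/(-17 - 6))²) - 1*62 = (-4 + 12/(-23) + (12/(-23))²) - 62 = (-4 + 12*(-1/23) + (12*(-1/23))²) - 62 = (-4 - 12/23 + (-12/23)²) - 62 = (-4 - 12/23 + 144/529) - 62 = -2248/529 - 62 = -35046/529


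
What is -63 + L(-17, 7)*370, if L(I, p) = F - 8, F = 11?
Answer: 1047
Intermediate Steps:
L(I, p) = 3 (L(I, p) = 11 - 8 = 3)
-63 + L(-17, 7)*370 = -63 + 3*370 = -63 + 1110 = 1047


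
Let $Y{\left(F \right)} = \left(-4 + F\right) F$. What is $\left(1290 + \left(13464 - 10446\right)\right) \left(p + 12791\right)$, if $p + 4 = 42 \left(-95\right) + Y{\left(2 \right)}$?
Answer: $37880244$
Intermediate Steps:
$Y{\left(F \right)} = F \left(-4 + F\right)$
$p = -3998$ ($p = -4 + \left(42 \left(-95\right) + 2 \left(-4 + 2\right)\right) = -4 + \left(-3990 + 2 \left(-2\right)\right) = -4 - 3994 = -3998$)
$\left(1290 + \left(13464 - 10446\right)\right) \left(p + 12791\right) = \left(1290 + \left(13464 - 10446\right)\right) \left(-3998 + 12791\right) = \left(1290 + 3018\right) 8793 = 4308 \cdot 8793 = 37880244$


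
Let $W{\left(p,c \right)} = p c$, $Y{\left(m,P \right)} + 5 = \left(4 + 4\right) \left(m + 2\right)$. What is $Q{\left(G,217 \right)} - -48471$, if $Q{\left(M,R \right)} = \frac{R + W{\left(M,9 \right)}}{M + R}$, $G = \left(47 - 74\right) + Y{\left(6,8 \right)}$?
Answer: $\frac{12069784}{249} \approx 48473.0$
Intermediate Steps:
$Y{\left(m,P \right)} = 11 + 8 m$ ($Y{\left(m,P \right)} = -5 + \left(4 + 4\right) \left(m + 2\right) = -5 + 8 \left(2 + m\right) = -5 + \left(16 + 8 m\right) = 11 + 8 m$)
$G = 32$ ($G = \left(47 - 74\right) + \left(11 + 8 \cdot 6\right) = -27 + \left(11 + 48\right) = -27 + 59 = 32$)
$W{\left(p,c \right)} = c p$
$Q{\left(M,R \right)} = \frac{R + 9 M}{M + R}$
$Q{\left(G,217 \right)} - -48471 = \frac{217 + 9 \cdot 32}{32 + 217} - -48471 = \frac{217 + 288}{249} + 48471 = \frac{1}{249} \cdot 505 + 48471 = \frac{505}{249} + 48471 = \frac{12069784}{249}$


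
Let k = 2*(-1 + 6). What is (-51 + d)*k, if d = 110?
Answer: 590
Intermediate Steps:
k = 10 (k = 2*5 = 10)
(-51 + d)*k = (-51 + 110)*10 = 59*10 = 590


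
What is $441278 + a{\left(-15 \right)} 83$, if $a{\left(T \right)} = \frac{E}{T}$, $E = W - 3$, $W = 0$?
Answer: $\frac{2206473}{5} \approx 4.4129 \cdot 10^{5}$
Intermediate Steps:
$E = -3$ ($E = 0 - 3 = -3$)
$a{\left(T \right)} = - \frac{3}{T}$
$441278 + a{\left(-15 \right)} 83 = 441278 + - \frac{3}{-15} \cdot 83 = 441278 + \left(-3\right) \left(- \frac{1}{15}\right) 83 = 441278 + \frac{1}{5} \cdot 83 = 441278 + \frac{83}{5} = \frac{2206473}{5}$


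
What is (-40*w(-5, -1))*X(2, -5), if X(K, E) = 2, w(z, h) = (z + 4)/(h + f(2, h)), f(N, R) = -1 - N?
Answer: -20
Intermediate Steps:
w(z, h) = (4 + z)/(-3 + h) (w(z, h) = (z + 4)/(h + (-1 - 1*2)) = (4 + z)/(h + (-1 - 2)) = (4 + z)/(h - 3) = (4 + z)/(-3 + h))
(-40*w(-5, -1))*X(2, -5) = -40*(4 - 5)/(-3 - 1)*2 = -40*-1/(-4)*2 = -40*(-¼*(-1))*2 = -40/4*2 = -10*1*2 = -10*2 = -20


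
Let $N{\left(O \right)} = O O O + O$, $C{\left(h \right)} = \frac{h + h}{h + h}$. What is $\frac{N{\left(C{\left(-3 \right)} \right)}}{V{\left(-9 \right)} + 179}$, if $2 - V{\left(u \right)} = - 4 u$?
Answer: $\frac{2}{145} \approx 0.013793$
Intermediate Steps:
$C{\left(h \right)} = 1$ ($C{\left(h \right)} = \frac{2 h}{2 h} = 2 h \frac{1}{2 h} = 1$)
$V{\left(u \right)} = 2 + 4 u$ ($V{\left(u \right)} = 2 - - 4 u = 2 + 4 u$)
$N{\left(O \right)} = O + O^{3}$ ($N{\left(O \right)} = O O^{2} + O = O^{3} + O = O + O^{3}$)
$\frac{N{\left(C{\left(-3 \right)} \right)}}{V{\left(-9 \right)} + 179} = \frac{1 + 1^{3}}{\left(2 + 4 \left(-9\right)\right) + 179} = \frac{1 + 1}{\left(2 - 36\right) + 179} = \frac{1}{-34 + 179} \cdot 2 = \frac{1}{145} \cdot 2 = \frac{2}{145}$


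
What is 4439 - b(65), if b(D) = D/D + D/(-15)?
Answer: 13327/3 ≈ 4442.3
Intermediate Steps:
b(D) = 1 - D/15 (b(D) = 1 + D*(-1/15) = 1 - D/15)
4439 - b(65) = 4439 - (1 - 1/15*65) = 4439 - (1 - 13/3) = 4439 - 1*(-10/3) = 4439 + 10/3 = 13327/3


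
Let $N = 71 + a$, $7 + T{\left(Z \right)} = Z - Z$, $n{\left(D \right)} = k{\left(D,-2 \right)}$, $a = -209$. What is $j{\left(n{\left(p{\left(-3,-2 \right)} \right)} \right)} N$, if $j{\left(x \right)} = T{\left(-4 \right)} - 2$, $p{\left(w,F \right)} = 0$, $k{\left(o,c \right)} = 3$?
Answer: $1242$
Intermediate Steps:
$n{\left(D \right)} = 3$
$T{\left(Z \right)} = -7$ ($T{\left(Z \right)} = -7 + \left(Z - Z\right) = -7 + 0 = -7$)
$N = -138$ ($N = 71 - 209 = -138$)
$j{\left(x \right)} = -9$ ($j{\left(x \right)} = -7 - 2 = -9$)
$j{\left(n{\left(p{\left(-3,-2 \right)} \right)} \right)} N = \left(-9\right) \left(-138\right) = 1242$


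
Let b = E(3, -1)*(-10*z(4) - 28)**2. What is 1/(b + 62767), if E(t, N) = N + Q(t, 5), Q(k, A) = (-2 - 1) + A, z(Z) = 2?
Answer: 1/65071 ≈ 1.5368e-5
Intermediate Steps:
Q(k, A) = -3 + A
E(t, N) = 2 + N (E(t, N) = N + (-3 + 5) = N + 2 = 2 + N)
b = 2304 (b = (2 - 1)*(-10*2 - 28)**2 = 1*(-20 - 28)**2 = 1*(-48)**2 = 1*2304 = 2304)
1/(b + 62767) = 1/(2304 + 62767) = 1/65071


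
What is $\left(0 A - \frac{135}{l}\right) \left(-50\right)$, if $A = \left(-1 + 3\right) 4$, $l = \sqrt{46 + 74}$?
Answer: $\frac{225 \sqrt{30}}{2} \approx 616.19$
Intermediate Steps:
$l = 2 \sqrt{30}$ ($l = \sqrt{120} = 2 \sqrt{30} \approx 10.954$)
$A = 8$ ($A = 2 \cdot 4 = 8$)
$\left(0 A - \frac{135}{l}\right) \left(-50\right) = \left(0 \cdot 8 - \frac{135}{2 \sqrt{30}}\right) \left(-50\right) = \left(0 - 135 \frac{\sqrt{30}}{60}\right) \left(-50\right) = \left(0 - \frac{9 \sqrt{30}}{4}\right) \left(-50\right) = - \frac{9 \sqrt{30}}{4} \left(-50\right) = \frac{225 \sqrt{30}}{2}$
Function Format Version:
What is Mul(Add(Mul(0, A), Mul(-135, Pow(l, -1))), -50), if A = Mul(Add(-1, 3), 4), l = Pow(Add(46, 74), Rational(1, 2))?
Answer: Mul(Rational(225, 2), Pow(30, Rational(1, 2))) ≈ 616.19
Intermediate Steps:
l = Mul(2, Pow(30, Rational(1, 2))) (l = Pow(120, Rational(1, 2)) = Mul(2, Pow(30, Rational(1, 2))) ≈ 10.954)
A = 8 (A = Mul(2, 4) = 8)
Mul(Add(Mul(0, A), Mul(-135, Pow(l, -1))), -50) = Mul(Add(Mul(0, 8), Mul(-135, Pow(Mul(2, Pow(30, Rational(1, 2))), -1))), -50) = Mul(Add(0, Mul(-135, Mul(Rational(1, 60), Pow(30, Rational(1, 2))))), -50) = Mul(Add(0, Mul(Rational(-9, 4), Pow(30, Rational(1, 2)))), -50) = Mul(Mul(Rational(-9, 4), Pow(30, Rational(1, 2))), -50) = Mul(Rational(225, 2), Pow(30, Rational(1, 2)))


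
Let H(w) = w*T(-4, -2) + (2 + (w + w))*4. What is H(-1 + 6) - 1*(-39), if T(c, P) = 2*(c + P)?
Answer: 27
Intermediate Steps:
T(c, P) = 2*P + 2*c (T(c, P) = 2*(P + c) = 2*P + 2*c)
H(w) = 8 - 4*w (H(w) = w*(2*(-2) + 2*(-4)) + (2 + (w + w))*4 = w*(-4 - 8) + (2 + 2*w)*4 = w*(-12) + (8 + 8*w) = -12*w + (8 + 8*w) = 8 - 4*w)
H(-1 + 6) - 1*(-39) = (8 - 4*(-1 + 6)) - 1*(-39) = (8 - 4*5) + 39 = (8 - 20) + 39 = -12 + 39 = 27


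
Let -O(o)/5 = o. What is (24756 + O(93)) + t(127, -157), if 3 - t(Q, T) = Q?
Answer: 24167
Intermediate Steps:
t(Q, T) = 3 - Q
O(o) = -5*o
(24756 + O(93)) + t(127, -157) = (24756 - 5*93) + (3 - 1*127) = (24756 - 465) + (3 - 127) = 24291 - 124 = 24167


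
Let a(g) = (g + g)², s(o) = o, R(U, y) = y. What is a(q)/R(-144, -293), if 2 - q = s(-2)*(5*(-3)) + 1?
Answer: -3364/293 ≈ -11.481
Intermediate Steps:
q = -29 (q = 2 - (-10*(-3) + 1) = 2 - (-2*(-15) + 1) = 2 - (30 + 1) = 2 - 1*31 = 2 - 31 = -29)
a(g) = 4*g² (a(g) = (2*g)² = 4*g²)
a(q)/R(-144, -293) = (4*(-29)²)/(-293) = (4*841)*(-1/293) = 3364*(-1/293) = -3364/293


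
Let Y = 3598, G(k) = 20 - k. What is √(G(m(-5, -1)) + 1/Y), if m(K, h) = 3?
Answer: √220078866/3598 ≈ 4.1231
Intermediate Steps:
√(G(m(-5, -1)) + 1/Y) = √((20 - 1*3) + 1/3598) = √((20 - 3) + 1/3598) = √(17 + 1/3598) = √(61167/3598) = √220078866/3598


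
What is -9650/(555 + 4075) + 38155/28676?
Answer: -10006575/13276988 ≈ -0.75368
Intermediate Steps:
-9650/(555 + 4075) + 38155/28676 = -9650/4630 + 38155*(1/28676) = -9650*1/4630 + 38155/28676 = -965/463 + 38155/28676 = -10006575/13276988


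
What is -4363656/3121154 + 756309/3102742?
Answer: -5589370942083/4842067802134 ≈ -1.1543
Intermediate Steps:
-4363656/3121154 + 756309/3102742 = -4363656*1/3121154 + 756309*(1/3102742) = -2181828/1560577 + 756309/3102742 = -5589370942083/4842067802134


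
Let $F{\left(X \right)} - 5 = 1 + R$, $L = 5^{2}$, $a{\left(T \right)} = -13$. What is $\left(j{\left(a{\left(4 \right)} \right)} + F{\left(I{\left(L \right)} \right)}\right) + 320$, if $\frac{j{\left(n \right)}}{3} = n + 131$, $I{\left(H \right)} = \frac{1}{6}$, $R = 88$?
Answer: $768$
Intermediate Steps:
$L = 25$
$I{\left(H \right)} = \frac{1}{6}$
$j{\left(n \right)} = 393 + 3 n$ ($j{\left(n \right)} = 3 \left(n + 131\right) = 3 \left(131 + n\right) = 393 + 3 n$)
$F{\left(X \right)} = 94$ ($F{\left(X \right)} = 5 + \left(1 + 88\right) = 5 + 89 = 94$)
$\left(j{\left(a{\left(4 \right)} \right)} + F{\left(I{\left(L \right)} \right)}\right) + 320 = \left(\left(393 + 3 \left(-13\right)\right) + 94\right) + 320 = \left(\left(393 - 39\right) + 94\right) + 320 = \left(354 + 94\right) + 320 = 448 + 320 = 768$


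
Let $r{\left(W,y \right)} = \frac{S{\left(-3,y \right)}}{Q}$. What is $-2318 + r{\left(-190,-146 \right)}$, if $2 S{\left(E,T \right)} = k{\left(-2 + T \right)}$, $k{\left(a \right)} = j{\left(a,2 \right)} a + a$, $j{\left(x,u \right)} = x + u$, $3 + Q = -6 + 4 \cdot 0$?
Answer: $- \frac{31592}{9} \approx -3510.2$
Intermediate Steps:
$Q = -9$ ($Q = -3 + \left(-6 + 4 \cdot 0\right) = -3 + \left(-6 + 0\right) = -3 - 6 = -9$)
$j{\left(x,u \right)} = u + x$
$k{\left(a \right)} = a + a \left(2 + a\right)$ ($k{\left(a \right)} = \left(2 + a\right) a + a = a \left(2 + a\right) + a = a + a \left(2 + a\right)$)
$S{\left(E,T \right)} = \frac{\left(1 + T\right) \left(-2 + T\right)}{2}$ ($S{\left(E,T \right)} = \frac{\left(-2 + T\right) \left(3 + \left(-2 + T\right)\right)}{2} = \frac{\left(-2 + T\right) \left(1 + T\right)}{2} = \frac{\left(1 + T\right) \left(-2 + T\right)}{2}$)
$r{\left(W,y \right)} = - \frac{\left(1 + y\right) \left(-2 + y\right)}{18}$ ($r{\left(W,y \right)} = \frac{\frac{1}{2} \left(1 + y\right) \left(-2 + y\right)}{-9} = \frac{\left(1 + y\right) \left(-2 + y\right)}{2} \left(- \frac{1}{9}\right) = - \frac{\left(1 + y\right) \left(-2 + y\right)}{18}$)
$-2318 + r{\left(-190,-146 \right)} = -2318 + \left(\frac{1}{9} - \frac{\left(-146\right)^{2}}{18} + \frac{1}{18} \left(-146\right)\right) = -2318 - \frac{10730}{9} = - \frac{31592}{9}$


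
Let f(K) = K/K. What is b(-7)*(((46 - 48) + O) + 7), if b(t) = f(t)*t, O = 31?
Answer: -252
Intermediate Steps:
f(K) = 1
b(t) = t (b(t) = 1*t = t)
b(-7)*(((46 - 48) + O) + 7) = -7*(((46 - 48) + 31) + 7) = -7*((-2 + 31) + 7) = -7*(29 + 7) = -7*36 = -252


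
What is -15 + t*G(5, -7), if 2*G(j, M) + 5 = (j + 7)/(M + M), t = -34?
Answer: 592/7 ≈ 84.571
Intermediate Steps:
G(j, M) = -5/2 + (7 + j)/(4*M) (G(j, M) = -5/2 + ((j + 7)/(M + M))/2 = -5/2 + ((7 + j)/((2*M)))/2 = -5/2 + ((7 + j)*(1/(2*M)))/2 = -5/2 + ((7 + j)/(2*M))/2 = -5/2 + (7 + j)/(4*M))
-15 + t*G(5, -7) = -15 - 17*(7 + 5 - 10*(-7))/(2*(-7)) = -15 - 17*(-1)*(7 + 5 + 70)/(2*7) = -15 - 17*(-1)*82/(2*7) = -15 - 34*(-41/14) = -15 + 697/7 = 592/7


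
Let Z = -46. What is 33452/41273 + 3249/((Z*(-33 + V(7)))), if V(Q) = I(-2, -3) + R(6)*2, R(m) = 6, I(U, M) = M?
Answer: 57008995/15188464 ≈ 3.7534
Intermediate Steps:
V(Q) = 9 (V(Q) = -3 + 6*2 = -3 + 12 = 9)
33452/41273 + 3249/((Z*(-33 + V(7)))) = 33452/41273 + 3249/((-46*(-33 + 9))) = 33452*(1/41273) + 3249/((-46*(-24))) = 33452/41273 + 3249/1104 = 33452/41273 + 3249*(1/1104) = 33452/41273 + 1083/368 = 57008995/15188464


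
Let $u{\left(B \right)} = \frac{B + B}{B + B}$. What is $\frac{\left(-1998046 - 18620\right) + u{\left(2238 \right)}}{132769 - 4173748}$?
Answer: $\frac{2016665}{4040979} \approx 0.49905$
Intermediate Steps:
$u{\left(B \right)} = 1$ ($u{\left(B \right)} = \frac{2 B}{2 B} = 2 B \frac{1}{2 B} = 1$)
$\frac{\left(-1998046 - 18620\right) + u{\left(2238 \right)}}{132769 - 4173748} = \frac{\left(-1998046 - 18620\right) + 1}{132769 - 4173748} = \frac{-2016666 + 1}{-4040979} = \left(-2016665\right) \left(- \frac{1}{4040979}\right) = \frac{2016665}{4040979}$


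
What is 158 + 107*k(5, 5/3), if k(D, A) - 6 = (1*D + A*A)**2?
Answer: 589100/81 ≈ 7272.8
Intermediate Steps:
k(D, A) = 6 + (D + A**2)**2 (k(D, A) = 6 + (1*D + A*A)**2 = 6 + (D + A**2)**2)
158 + 107*k(5, 5/3) = 158 + 107*(6 + (5 + (5/3)**2)**2) = 158 + 107*(6 + (5 + 25/9)**2) = 158 + 107*(6 + (70/9)**2) = 158 + 107*(6 + 4900/81) = 158 + 107*(5386/81) = 158 + 576302/81 = 589100/81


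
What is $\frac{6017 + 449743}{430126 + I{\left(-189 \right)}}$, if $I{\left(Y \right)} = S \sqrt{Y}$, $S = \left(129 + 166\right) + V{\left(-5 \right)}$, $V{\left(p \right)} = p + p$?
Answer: $\frac{196034225760}{185023727401} - \frac{389674800 i \sqrt{21}}{185023727401} \approx 1.0595 - 0.0096513 i$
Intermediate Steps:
$V{\left(p \right)} = 2 p$
$S = 285$ ($S = \left(129 + 166\right) + 2 \left(-5\right) = 295 - 10 = 285$)
$I{\left(Y \right)} = 285 \sqrt{Y}$
$\frac{6017 + 449743}{430126 + I{\left(-189 \right)}} = \frac{6017 + 449743}{430126 + 285 \sqrt{-189}} = \frac{455760}{430126 + 285 \cdot 3 i \sqrt{21}} = \frac{455760}{430126 + 855 i \sqrt{21}}$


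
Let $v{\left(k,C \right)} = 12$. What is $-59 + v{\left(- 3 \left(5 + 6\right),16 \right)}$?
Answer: $-47$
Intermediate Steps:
$-59 + v{\left(- 3 \left(5 + 6\right),16 \right)} = -59 + 12 = -47$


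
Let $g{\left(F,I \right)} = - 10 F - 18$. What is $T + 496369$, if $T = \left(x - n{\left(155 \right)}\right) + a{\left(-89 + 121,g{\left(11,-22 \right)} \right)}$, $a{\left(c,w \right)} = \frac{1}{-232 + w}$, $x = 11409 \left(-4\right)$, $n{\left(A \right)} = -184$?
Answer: $\frac{162330119}{360} \approx 4.5092 \cdot 10^{5}$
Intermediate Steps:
$g{\left(F,I \right)} = -18 - 10 F$
$x = -45636$
$T = - \frac{16362721}{360}$ ($T = \left(-45636 - -184\right) + \frac{1}{-232 - 128} = \left(-45636 + 184\right) + \frac{1}{-232 - 128} = -45452 + \frac{1}{-232 - 128} = -45452 + \frac{1}{-360} = -45452 - \frac{1}{360} = - \frac{16362721}{360} \approx -45452.0$)
$T + 496369 = - \frac{16362721}{360} + 496369 = \frac{162330119}{360}$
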